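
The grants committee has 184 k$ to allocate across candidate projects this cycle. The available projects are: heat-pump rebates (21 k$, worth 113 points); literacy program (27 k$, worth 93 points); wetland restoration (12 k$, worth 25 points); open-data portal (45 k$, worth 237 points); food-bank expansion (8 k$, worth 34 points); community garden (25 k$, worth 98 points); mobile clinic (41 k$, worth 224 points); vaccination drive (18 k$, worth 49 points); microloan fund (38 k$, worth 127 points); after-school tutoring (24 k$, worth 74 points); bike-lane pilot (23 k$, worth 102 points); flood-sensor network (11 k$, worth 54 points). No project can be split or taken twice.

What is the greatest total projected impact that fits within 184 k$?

877

By projected impact per k$: mobile clinic 5.46, heat-pump rebates 5.38, open-data portal 5.27, flood-sensor network 4.91 lead.
A density-first pass picks heat-pump rebates + open-data portal + food-bank expansion + community garden + mobile clinic + bike-lane pilot + flood-sensor network — 862 at 174 k$.
Dropping food-bank expansion frees 8 k$; slotting in vaccination drive (18 k$) lifts the total to 877 at 184 k$.
Next best is heat-pump rebates + literacy program + open-data portal + community garden + mobile clinic + bike-lane pilot at 867 (182 k$) — short by 10.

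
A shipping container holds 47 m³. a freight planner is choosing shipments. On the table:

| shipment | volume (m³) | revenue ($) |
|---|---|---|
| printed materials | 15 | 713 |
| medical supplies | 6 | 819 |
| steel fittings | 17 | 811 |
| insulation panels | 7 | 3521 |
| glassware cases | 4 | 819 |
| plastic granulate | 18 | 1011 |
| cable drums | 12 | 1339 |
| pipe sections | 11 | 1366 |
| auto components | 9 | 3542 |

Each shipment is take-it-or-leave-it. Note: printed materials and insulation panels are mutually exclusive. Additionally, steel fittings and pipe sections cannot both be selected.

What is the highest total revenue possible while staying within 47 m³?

10587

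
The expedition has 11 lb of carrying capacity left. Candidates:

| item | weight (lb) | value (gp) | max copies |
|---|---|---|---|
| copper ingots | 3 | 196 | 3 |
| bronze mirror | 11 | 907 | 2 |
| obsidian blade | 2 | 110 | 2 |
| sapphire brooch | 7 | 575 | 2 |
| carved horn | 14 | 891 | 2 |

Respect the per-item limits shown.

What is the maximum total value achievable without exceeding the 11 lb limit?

By value per lb: bronze mirror 82.45, sapphire brooch 82.14, copper ingots 65.33 lead.
Best packing: bronze mirror — 11 lb, 907 total.

907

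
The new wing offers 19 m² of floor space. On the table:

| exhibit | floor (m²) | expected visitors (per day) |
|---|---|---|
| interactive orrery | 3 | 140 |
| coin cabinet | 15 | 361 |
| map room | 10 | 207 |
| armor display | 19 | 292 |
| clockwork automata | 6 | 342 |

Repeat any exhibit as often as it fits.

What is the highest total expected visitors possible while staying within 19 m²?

1026

Taking 3×clockwork automata: 18 m² used, 1026 in expected visitors.
The spare 1 m² is too small for any remaining exhibit, and no exchange beats 1026.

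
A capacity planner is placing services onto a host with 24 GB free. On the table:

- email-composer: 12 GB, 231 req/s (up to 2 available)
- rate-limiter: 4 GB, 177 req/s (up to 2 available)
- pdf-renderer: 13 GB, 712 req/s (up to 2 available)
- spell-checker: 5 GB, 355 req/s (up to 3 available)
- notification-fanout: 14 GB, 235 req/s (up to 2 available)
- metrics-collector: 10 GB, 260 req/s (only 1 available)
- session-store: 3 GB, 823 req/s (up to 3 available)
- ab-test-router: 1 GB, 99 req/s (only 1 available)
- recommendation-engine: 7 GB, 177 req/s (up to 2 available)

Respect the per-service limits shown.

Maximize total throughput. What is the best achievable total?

Ranking by ratio (throughput/GB): session-store 274.33, ab-test-router 99.00, spell-checker 71.00, pdf-renderer 54.77.
Taking the top-ratio services first gives rate-limiter + 2×spell-checker + 3×session-store + ab-test-router for 3455 (24 GB).
Replace rate-limiter and ab-test-router with spell-checker: the trade gains 79 net, giving 3534 at 24 GB.

3534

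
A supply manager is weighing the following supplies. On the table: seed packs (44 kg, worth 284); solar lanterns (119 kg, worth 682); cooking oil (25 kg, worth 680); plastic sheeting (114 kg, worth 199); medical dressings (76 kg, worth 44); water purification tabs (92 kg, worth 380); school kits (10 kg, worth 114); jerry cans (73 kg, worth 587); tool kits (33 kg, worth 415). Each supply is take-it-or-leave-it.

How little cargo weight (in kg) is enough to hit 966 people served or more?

Look for the lowest-cargo combination reaching 966.
cooking oil + tool kits reaches 1095 using 58 kg.
Any bundle with less than 58 kg falls short of 966.

58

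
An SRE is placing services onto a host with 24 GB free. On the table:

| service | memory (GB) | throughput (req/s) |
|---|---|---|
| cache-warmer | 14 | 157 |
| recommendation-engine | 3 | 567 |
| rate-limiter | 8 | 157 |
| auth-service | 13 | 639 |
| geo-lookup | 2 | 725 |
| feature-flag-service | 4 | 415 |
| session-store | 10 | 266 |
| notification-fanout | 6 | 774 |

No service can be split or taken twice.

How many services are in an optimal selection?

The maximum throughput within 24 GB is 2705.
One optimal bundle: recommendation-engine + auth-service + geo-lookup + notification-fanout (24 GB).
Every optimal selection uses 4 services.

4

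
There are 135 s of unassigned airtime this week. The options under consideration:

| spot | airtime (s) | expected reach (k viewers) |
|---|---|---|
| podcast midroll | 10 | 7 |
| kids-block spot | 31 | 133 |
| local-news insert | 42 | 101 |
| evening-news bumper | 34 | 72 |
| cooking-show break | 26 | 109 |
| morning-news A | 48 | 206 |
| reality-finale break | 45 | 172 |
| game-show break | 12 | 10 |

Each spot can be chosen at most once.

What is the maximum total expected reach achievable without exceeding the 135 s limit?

518

The ratio heuristic lands on podcast midroll + kids-block spot + cooking-show break + morning-news A + game-show break (465) but leaves 8 s idle.
The 38 s tied up in cooking-show break and game-show break is better spent on reality-finale break — total rises to 518 (134 s).
That's the maximum — no swap from here does better than 518.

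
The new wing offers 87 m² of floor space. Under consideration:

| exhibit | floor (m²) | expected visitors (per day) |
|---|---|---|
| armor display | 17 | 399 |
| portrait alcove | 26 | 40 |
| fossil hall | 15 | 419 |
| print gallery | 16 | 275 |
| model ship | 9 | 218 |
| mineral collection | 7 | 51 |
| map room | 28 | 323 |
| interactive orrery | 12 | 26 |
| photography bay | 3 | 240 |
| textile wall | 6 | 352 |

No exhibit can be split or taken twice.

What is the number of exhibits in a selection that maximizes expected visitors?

6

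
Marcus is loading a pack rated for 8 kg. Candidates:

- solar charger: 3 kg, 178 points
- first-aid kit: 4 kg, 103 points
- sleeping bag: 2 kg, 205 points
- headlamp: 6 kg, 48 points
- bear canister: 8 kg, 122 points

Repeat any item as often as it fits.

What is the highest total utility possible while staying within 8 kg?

820

Ranking by ratio (utility/kg): sleeping bag 102.50, solar charger 59.33, first-aid kit 25.75, bear canister 15.25.
4×sleeping bag uses 8 of the 8 kg and totals 820.
No other feasible combination exceeds 820.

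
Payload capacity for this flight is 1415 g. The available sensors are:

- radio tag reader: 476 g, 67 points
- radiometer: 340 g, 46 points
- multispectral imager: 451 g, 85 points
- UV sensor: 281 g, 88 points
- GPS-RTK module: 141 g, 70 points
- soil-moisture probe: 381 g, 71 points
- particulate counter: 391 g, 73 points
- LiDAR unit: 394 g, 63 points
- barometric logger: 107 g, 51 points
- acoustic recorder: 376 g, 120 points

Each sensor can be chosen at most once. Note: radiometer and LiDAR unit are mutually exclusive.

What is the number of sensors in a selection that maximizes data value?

5

Optimal total is 414.
multispectral imager + UV sensor + GPS-RTK module + barometric logger + acoustic recorder hits 414 at 1356 g.
Every optimal selection uses 5 sensors.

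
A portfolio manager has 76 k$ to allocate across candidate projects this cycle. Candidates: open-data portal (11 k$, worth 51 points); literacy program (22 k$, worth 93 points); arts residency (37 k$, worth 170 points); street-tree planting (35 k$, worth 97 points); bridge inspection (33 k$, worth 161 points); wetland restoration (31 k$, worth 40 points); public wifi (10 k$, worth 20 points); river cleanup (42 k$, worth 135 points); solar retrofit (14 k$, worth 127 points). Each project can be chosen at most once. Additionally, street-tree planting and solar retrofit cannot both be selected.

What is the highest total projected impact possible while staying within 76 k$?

The ratio heuristic lands on open-data portal + bridge inspection + public wifi + solar retrofit (359) but leaves 8 k$ idle.
Reworking the packing: literacy program + arts residency + solar retrofit uses 73 k$ and improves the total to 390.
That's the maximum — no feasible swap from here does better than 390.

390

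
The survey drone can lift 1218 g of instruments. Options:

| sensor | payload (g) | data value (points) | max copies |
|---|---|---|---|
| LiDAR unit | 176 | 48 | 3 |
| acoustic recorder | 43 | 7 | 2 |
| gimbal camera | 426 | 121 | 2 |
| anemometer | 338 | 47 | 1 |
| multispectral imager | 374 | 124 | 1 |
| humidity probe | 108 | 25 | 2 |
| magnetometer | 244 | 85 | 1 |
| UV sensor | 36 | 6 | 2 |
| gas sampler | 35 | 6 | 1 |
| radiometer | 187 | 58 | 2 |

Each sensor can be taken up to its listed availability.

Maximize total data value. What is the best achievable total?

Density check — magnetometer 0.35, multispectral imager 0.33, radiometer 0.31, gimbal camera 0.28 are the best per g.
Taking the top-ratio sensors first gives LiDAR unit + multispectral imager + magnetometer + gas sampler + 2×radiometer for 379 (1203 g).
Replace gas sampler with acoustic recorder: the trade gains 1 net, giving 380 at 1211 g.
No other feasible combination exceeds 380.

380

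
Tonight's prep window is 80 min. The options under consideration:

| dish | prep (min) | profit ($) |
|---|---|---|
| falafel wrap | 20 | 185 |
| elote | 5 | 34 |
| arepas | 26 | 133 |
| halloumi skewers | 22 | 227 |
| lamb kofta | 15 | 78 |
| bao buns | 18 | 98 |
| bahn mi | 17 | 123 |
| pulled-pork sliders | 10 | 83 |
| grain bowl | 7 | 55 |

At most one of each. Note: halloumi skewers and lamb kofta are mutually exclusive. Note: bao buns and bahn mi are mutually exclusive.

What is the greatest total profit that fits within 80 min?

Best packing: falafel wrap + halloumi skewers + bahn mi + pulled-pork sliders + grain bowl — 76 min, 673 total.
Next best is falafel wrap + elote + halloumi skewers + bahn mi + pulled-pork sliders at 652 (74 min) — short by 21.

673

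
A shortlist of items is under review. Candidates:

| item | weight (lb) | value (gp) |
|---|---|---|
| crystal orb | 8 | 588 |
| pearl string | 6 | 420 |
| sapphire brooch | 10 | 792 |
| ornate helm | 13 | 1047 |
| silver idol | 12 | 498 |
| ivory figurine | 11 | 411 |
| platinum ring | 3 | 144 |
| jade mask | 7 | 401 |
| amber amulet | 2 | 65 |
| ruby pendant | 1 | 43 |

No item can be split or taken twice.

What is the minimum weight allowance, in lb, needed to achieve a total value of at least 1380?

Look for the lowest-weight combination reaching 1380.
crystal orb + sapphire brooch: 1380 value at 18 lb.
No combination under 18 lb hits 1380.

18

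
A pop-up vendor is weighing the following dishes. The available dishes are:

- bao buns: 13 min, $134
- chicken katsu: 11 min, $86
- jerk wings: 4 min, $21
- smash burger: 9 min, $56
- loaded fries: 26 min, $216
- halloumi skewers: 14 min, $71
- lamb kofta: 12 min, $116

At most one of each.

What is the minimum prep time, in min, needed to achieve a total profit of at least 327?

36

Look for the lowest-prep combination reaching 327.
bao buns + chicken katsu + lamb kofta: 336 profit at 36 min.
Below 36 min the best achievable stays under 327.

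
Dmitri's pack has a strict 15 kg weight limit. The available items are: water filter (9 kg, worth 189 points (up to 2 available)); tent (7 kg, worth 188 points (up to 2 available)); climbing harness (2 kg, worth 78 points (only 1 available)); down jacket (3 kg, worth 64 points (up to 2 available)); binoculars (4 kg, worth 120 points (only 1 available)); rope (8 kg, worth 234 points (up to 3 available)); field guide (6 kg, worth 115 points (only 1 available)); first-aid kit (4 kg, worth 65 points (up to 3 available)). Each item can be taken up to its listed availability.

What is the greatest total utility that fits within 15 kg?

Climbing harness + binoculars + rope uses 14 of the 15 kg and totals 432.
Nothing else within 15 kg beats 432.

432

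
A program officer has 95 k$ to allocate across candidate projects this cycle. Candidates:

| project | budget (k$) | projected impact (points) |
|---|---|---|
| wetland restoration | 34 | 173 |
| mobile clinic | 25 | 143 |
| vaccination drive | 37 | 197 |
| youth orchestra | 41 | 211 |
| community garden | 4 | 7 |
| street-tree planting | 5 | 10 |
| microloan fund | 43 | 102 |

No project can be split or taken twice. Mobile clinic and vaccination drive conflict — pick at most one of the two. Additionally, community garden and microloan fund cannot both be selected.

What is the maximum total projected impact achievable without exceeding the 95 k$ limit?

Best packing: vaccination drive + youth orchestra + community garden + street-tree planting — 87 k$, 425 total.
Runner-up vaccination drive + youth orchestra + street-tree planting tops out at 418.

425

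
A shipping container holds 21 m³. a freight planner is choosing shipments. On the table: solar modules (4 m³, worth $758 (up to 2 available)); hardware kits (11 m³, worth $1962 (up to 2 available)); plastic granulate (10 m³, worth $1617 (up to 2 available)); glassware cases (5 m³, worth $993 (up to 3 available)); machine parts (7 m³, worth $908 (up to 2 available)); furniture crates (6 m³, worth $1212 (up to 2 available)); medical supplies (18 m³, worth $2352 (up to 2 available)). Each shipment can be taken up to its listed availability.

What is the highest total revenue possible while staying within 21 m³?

By revenue per m³: furniture crates 202.00, glassware cases 198.60, solar modules 189.50, hardware kits 178.36 lead.
Taking the top-ratio shipments first gives solar modules + glassware cases + 2×furniture crates for 4175 (21 m³).
The 10 m³ tied up in solar modules and furniture crates is better spent on 2×glassware cases — total rises to 4191 (21 m³).
That's the maximum — no swap from here does better than 4191.

4191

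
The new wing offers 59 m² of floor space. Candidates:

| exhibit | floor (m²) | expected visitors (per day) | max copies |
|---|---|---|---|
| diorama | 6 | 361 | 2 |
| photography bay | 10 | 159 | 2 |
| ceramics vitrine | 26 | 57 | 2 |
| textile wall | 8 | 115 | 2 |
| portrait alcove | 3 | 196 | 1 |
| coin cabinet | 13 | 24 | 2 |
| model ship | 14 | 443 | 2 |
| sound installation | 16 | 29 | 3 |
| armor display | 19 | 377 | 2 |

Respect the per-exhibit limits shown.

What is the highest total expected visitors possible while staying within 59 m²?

2034

Greedy by ratio would take 2×diorama + photography bay + portrait alcove + 2×model ship: 53 m² used, total 1963.
The 10 m² tied up in photography bay is better spent on 2×textile wall — total rises to 2034 (59 m²).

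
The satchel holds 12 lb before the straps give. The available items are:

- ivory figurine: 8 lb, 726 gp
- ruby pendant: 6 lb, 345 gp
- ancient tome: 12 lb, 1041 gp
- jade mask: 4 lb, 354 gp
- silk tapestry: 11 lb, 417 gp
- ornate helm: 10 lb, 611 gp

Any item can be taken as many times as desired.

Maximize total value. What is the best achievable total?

Taking ivory figurine + jade mask: 12 lb used, 1080 in value.
Every other selection either busts 12 lb or fails to beat 1080.

1080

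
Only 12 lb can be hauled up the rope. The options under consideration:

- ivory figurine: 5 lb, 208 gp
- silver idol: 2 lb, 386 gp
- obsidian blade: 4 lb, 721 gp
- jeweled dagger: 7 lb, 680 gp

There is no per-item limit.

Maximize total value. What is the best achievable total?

Best packing: 6×silver idol — 12 lb, 2316 total.
No other feasible combination exceeds 2316.

2316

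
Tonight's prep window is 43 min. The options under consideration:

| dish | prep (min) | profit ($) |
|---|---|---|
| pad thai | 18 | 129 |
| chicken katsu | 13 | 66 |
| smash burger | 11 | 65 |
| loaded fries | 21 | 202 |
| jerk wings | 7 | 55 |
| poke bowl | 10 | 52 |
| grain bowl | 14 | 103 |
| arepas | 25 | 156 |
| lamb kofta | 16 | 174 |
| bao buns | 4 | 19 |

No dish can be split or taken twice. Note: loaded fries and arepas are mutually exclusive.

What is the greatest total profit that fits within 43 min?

395

Best packing: loaded fries + lamb kofta + bao buns — 41 min, 395 total.
Nothing else feasible within 43 min beats 395.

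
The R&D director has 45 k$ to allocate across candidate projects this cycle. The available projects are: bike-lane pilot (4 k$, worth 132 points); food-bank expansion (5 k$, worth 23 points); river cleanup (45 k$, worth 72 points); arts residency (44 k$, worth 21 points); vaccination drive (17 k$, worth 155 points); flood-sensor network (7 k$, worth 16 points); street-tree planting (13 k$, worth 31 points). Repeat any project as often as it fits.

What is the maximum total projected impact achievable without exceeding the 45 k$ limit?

1452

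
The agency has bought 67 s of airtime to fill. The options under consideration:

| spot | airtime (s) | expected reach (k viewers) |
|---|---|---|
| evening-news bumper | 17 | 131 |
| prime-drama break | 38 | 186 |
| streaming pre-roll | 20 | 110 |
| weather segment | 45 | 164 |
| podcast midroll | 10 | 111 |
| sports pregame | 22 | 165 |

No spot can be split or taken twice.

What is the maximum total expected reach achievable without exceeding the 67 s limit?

428

Density check — podcast midroll 11.10, evening-news bumper 7.71, sports pregame 7.50 are the best per s.
Filling by ratio: evening-news bumper + podcast midroll + sports pregame for 407, with 18 s left unused.
Dropping sports pregame frees 22 s; slotting in prime-drama break (38 s) lifts the total to 428 at 65 s.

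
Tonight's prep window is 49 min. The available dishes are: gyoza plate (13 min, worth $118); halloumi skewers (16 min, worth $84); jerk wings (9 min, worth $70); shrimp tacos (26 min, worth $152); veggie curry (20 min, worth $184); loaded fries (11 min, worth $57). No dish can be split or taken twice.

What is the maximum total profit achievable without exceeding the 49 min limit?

Density check — veggie curry 9.20, gyoza plate 9.08, jerk wings 7.78, shrimp tacos 5.85 are the best per min.
The ratio heuristic lands on gyoza plate + jerk wings + veggie curry (372) but leaves 7 min idle.
Dropping jerk wings frees 9 min; slotting in halloumi skewers (16 min) lifts the total to 386 at 49 min.

386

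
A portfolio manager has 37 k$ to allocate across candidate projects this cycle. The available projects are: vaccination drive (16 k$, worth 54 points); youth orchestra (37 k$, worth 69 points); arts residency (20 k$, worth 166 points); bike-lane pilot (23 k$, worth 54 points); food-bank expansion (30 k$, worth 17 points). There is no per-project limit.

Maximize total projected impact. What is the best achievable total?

220

The ratio ordering already packs tightly: vaccination drive + arts residency, 36 k$, 220.
No other feasible combination exceeds 220.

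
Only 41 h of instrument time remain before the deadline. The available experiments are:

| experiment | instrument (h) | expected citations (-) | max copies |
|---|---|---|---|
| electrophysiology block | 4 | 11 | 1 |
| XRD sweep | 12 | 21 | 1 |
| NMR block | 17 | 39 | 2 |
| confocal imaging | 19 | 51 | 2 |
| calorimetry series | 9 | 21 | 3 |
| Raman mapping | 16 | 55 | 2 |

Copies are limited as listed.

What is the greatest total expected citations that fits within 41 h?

Density check — Raman mapping 3.44, electrophysiology block 2.75, confocal imaging 2.68 are the best per h.
The ratio heuristic lands on electrophysiology block + 2×Raman mapping (121) but leaves 5 h idle.
Replace electrophysiology block with calorimetry series: the trade gains 10 net, giving 131 at 41 h.
That's the maximum — no swap from here does better than 131.

131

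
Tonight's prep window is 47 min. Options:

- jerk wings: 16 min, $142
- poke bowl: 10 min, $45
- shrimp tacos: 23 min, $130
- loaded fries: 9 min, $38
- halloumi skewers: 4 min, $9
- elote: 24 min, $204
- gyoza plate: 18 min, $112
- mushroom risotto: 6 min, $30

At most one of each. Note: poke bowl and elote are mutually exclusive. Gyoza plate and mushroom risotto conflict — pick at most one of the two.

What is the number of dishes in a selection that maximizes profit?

3

The maximum profit within 47 min is 376.
For example jerk wings + elote + mushroom risotto achieves it, using 46 min.
Any selection reaching 376 contains exactly 3 dishes.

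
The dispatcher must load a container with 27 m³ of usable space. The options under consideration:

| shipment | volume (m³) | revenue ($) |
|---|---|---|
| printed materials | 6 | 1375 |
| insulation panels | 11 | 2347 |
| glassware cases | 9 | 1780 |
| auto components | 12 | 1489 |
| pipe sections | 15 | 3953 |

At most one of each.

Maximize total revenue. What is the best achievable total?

6300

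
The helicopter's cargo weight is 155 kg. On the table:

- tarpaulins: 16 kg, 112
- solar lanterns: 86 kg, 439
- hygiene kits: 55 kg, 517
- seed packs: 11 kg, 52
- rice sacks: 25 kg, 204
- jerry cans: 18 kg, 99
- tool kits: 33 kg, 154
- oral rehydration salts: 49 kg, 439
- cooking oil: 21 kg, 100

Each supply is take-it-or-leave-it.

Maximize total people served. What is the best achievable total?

Best packing: tarpaulins + hygiene kits + rice sacks + oral rehydration salts — 145 kg, 1272 total.

1272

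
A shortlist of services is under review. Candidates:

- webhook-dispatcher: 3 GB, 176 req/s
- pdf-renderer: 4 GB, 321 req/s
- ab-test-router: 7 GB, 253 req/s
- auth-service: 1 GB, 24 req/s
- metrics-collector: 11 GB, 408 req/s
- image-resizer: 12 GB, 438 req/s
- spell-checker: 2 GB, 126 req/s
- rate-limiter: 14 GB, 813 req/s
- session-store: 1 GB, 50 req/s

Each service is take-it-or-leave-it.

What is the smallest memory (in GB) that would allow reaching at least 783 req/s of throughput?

14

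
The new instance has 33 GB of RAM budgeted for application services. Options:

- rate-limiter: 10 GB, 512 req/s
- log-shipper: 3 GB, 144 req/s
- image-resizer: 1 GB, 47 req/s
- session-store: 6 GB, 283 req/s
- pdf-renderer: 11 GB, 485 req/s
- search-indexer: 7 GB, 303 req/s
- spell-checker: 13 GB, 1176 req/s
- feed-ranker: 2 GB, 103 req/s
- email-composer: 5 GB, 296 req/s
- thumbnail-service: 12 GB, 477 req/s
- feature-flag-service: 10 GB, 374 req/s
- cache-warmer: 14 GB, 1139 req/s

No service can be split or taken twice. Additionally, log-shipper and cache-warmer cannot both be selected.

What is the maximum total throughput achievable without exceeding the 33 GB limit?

Taking image-resizer + spell-checker + email-composer + cache-warmer: 33 GB used, 2658 in throughput.

2658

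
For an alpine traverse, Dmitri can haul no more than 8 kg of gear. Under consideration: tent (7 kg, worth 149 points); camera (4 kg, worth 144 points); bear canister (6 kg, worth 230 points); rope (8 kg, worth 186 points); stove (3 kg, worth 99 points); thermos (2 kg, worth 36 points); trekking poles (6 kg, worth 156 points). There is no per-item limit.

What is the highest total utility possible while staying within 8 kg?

288

Greedy by ratio would take bear canister + thermos: 8 kg used, total 266.
Dropping bear canister and thermos frees 8 kg; slotting in 2×camera (8 kg) lifts the total to 288 at 8 kg.
That's the maximum — no swap from here does better than 288.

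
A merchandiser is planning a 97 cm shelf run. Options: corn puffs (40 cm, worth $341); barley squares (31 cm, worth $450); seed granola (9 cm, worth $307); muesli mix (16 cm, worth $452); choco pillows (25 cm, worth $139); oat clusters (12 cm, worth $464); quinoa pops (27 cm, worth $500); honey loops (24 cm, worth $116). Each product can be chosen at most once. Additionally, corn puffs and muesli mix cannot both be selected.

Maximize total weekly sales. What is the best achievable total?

2173

The ratio ordering already packs tightly: barley squares + seed granola + muesli mix + oat clusters + quinoa pops, 95 cm, 2173.
The closest alternative, barley squares + muesli mix + oat clusters + quinoa pops, reaches only 1866.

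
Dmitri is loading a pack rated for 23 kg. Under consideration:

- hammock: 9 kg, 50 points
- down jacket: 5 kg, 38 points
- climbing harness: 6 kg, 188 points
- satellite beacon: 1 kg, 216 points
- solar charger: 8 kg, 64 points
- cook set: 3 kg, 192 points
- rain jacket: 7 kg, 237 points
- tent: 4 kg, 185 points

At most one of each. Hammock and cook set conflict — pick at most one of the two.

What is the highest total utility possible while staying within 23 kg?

1018

Ranking by ratio (utility/kg): satellite beacon 216.00, cook set 64.00, tent 46.25, rain jacket 33.86.
The ratio ordering already packs tightly: climbing harness + satellite beacon + cook set + rain jacket + tent, 21 kg, 1018.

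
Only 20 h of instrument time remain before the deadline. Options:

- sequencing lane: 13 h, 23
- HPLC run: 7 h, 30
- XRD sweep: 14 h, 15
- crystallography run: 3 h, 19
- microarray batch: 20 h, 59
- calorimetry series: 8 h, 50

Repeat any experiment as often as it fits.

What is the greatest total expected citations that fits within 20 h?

126

Ranking by ratio (expected citations/h): crystallography run 6.33, calorimetry series 6.25, HPLC run 4.29.
A density-first pass picks 6×crystallography run — 114 at 18 h.
The 6 h tied up in 2×crystallography run is better spent on calorimetry series — total rises to 126 (20 h).
Every other selection either busts 20 h or fails to beat 126.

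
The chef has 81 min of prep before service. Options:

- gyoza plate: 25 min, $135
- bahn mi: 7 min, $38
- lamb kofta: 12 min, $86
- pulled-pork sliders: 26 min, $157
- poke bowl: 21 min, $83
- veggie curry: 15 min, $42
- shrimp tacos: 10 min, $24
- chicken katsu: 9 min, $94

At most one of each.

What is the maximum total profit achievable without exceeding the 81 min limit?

510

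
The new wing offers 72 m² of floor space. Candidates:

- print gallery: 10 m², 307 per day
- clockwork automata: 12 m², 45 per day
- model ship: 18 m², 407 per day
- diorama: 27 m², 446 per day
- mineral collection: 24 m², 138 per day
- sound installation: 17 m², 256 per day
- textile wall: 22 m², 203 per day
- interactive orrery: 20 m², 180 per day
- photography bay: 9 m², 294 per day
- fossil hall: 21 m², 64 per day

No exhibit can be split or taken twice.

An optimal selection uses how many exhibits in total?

4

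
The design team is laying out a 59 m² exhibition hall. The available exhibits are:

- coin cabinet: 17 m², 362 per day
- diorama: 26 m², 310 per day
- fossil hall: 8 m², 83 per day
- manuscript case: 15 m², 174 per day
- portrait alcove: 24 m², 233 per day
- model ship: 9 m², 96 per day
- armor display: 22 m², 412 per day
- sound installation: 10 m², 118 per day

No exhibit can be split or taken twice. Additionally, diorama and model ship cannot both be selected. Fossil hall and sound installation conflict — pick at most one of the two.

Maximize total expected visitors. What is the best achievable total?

988

Best packing: coin cabinet + model ship + armor display + sound installation — 58 m², 988 total.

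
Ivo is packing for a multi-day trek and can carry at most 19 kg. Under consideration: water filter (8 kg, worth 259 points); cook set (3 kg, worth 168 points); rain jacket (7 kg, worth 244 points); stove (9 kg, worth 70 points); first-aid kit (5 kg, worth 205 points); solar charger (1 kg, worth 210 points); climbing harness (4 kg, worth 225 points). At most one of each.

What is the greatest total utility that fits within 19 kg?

Greedy by ratio would take cook set + first-aid kit + solar charger + climbing harness: 13 kg used, total 808.
Replace cook set with water filter: the trade gains 91 net, giving 899 at 18 kg.
An exhaustive check of the 128 subsets confirms 899.

899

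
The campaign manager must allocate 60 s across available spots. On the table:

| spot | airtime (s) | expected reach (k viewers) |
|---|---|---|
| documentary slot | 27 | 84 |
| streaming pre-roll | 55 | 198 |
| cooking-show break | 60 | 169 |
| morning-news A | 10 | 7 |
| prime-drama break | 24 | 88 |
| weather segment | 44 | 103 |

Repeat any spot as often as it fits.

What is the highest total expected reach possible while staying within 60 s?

198

Filling by ratio: morning-news A + 2×prime-drama break for 183, with 2 s left unused.
The 58 s tied up in morning-news A and 2×prime-drama break is better spent on streaming pre-roll — total rises to 198 (55 s).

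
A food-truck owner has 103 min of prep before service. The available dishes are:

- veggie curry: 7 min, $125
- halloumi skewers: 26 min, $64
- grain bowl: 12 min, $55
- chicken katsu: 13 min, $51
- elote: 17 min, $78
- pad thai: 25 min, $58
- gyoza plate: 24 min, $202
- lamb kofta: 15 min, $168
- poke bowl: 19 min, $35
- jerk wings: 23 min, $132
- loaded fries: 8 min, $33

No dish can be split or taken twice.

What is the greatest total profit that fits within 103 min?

766

Filling by ratio: veggie curry + grain bowl + elote + gyoza plate + lamb kofta + jerk wings for 760, with 5 min left unused.
Dropping elote frees 17 min; slotting in chicken katsu + loaded fries (21 min) lifts the total to 766 at 102 min.
The closest alternative, veggie curry + grain bowl + elote + gyoza plate + lamb kofta + jerk wings, reaches only 760.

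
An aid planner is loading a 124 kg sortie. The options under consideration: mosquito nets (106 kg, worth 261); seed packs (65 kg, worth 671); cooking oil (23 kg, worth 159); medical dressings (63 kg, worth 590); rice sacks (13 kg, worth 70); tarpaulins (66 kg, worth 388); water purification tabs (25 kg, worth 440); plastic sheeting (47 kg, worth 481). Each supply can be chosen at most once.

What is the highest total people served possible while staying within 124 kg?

Taking seed packs + cooking oil + water purification tabs: 113 kg used, 1270 in people served.
Next best is cooking oil + medical dressings + rice sacks + water purification tabs at 1259 (124 kg) — short by 11.

1270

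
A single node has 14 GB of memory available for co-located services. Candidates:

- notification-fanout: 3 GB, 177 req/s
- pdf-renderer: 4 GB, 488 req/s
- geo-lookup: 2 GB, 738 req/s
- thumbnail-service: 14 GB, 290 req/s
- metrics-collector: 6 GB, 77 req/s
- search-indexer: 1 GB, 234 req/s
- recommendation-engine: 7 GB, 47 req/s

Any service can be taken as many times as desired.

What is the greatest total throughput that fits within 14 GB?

5166

Taking 7×geo-lookup: 14 GB used, 5166 in throughput.
Nothing else within 14 GB beats 5166.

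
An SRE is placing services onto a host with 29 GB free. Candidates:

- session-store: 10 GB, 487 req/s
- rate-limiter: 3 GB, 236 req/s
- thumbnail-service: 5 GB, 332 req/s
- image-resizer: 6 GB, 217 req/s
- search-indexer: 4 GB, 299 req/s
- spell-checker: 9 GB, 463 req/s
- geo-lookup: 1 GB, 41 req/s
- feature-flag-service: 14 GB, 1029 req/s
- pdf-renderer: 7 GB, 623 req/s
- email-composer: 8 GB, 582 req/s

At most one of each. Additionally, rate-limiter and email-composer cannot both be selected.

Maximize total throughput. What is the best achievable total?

2234

Density check — pdf-renderer 89.00, rate-limiter 78.67, search-indexer 74.75 are the best per GB.
Greedy by ratio would take rate-limiter + search-indexer + geo-lookup + feature-flag-service + pdf-renderer: 29 GB used, total 2228.
Dropping rate-limiter and search-indexer and geo-lookup frees 8 GB; slotting in email-composer (8 GB) lifts the total to 2234 at 29 GB.
Next best is rate-limiter + search-indexer + geo-lookup + feature-flag-service + pdf-renderer at 2228 (29 GB) — short by 6.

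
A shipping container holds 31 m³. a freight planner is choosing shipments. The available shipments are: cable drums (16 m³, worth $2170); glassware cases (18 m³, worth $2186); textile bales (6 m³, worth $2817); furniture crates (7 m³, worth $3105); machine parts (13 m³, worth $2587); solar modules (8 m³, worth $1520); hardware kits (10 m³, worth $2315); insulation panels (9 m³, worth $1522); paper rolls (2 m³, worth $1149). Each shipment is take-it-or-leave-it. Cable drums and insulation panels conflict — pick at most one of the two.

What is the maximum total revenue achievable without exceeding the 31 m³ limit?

9757

Density check — paper rolls 574.50, textile bales 469.50, furniture crates 443.57, hardware kits 231.50 are the best per m³.
A density-first pass picks textile bales + furniture crates + hardware kits + paper rolls — 9386 at 25 m³.
Dropping paper rolls frees 2 m³; slotting in solar modules (8 m³) lifts the total to 9757 at 31 m³.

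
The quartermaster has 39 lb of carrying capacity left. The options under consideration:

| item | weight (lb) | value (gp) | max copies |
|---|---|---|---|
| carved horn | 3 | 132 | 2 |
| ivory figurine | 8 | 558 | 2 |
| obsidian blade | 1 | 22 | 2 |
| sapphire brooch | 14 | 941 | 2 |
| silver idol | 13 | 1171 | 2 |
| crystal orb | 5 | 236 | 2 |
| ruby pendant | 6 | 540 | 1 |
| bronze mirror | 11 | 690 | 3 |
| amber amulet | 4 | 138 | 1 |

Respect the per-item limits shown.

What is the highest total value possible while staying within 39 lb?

3168

Ranking by ratio (value/lb): silver idol 90.08, ruby pendant 90.00, ivory figurine 69.75, sapphire brooch 67.21.
Taking the top-ratio items first gives 2×obsidian blade + 2×silver idol + crystal orb + ruby pendant for 3162 (39 lb).
Dropping obsidian blade and crystal orb frees 6 lb; slotting in 2×carved horn (6 lb) lifts the total to 3168 at 39 lb.
That's the maximum — no swap from here does better than 3168.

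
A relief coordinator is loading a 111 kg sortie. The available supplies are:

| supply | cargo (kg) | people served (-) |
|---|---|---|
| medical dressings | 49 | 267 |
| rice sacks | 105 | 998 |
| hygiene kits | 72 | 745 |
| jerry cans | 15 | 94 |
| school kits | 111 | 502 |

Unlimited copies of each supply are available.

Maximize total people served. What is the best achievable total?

Greedy by ratio would take hygiene kits + 2×jerry cans: 102 kg used, total 933.
Replace hygiene kits and 2×jerry cans with rice sacks: the trade gains 65 net, giving 998 at 105 kg.
That's the maximum — no swap from here does better than 998.

998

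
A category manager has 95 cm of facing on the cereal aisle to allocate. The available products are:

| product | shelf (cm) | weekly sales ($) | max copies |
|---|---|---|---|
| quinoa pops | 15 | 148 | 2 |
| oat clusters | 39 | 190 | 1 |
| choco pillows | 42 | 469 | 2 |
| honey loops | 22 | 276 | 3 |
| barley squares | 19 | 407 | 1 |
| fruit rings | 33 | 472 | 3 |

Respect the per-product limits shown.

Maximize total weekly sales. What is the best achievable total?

Taking barley squares + 2×fruit rings: 85 cm used, 1351 in weekly sales.
Every other selection either busts 95 cm or exceeds an availability limit or fails to beat 1351.

1351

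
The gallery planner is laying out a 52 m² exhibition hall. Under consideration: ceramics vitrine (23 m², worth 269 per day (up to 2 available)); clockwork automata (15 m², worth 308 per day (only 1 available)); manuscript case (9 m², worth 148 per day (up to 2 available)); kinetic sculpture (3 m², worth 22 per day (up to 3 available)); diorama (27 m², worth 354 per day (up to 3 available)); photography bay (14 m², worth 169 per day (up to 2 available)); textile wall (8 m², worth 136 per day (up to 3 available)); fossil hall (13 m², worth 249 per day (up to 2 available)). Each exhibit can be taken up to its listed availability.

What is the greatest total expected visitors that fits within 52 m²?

965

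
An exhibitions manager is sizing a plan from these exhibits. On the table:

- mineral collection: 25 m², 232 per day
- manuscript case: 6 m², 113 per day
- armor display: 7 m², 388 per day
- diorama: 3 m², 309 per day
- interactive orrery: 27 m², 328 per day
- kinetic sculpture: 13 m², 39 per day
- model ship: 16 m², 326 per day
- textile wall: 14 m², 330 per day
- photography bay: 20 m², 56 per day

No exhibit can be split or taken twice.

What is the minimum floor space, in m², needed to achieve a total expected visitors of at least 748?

16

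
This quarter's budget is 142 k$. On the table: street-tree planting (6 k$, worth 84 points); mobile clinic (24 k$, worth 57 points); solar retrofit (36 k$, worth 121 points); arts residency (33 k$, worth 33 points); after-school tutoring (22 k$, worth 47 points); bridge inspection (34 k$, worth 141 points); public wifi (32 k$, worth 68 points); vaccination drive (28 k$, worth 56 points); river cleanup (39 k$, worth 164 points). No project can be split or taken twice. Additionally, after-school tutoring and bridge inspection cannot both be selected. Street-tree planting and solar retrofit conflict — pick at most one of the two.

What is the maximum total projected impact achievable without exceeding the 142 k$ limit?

514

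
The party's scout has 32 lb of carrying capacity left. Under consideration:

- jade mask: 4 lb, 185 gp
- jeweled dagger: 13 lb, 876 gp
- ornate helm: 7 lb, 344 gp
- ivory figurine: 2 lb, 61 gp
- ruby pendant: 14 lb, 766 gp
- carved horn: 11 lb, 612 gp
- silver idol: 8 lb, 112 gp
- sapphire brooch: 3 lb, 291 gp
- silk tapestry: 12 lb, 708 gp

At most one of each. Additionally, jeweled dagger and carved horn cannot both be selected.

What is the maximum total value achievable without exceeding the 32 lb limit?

2060

Taking jade mask + jeweled dagger + sapphire brooch + silk tapestry: 32 lb used, 2060 in value.
Nothing else feasible within 32 lb beats 2060.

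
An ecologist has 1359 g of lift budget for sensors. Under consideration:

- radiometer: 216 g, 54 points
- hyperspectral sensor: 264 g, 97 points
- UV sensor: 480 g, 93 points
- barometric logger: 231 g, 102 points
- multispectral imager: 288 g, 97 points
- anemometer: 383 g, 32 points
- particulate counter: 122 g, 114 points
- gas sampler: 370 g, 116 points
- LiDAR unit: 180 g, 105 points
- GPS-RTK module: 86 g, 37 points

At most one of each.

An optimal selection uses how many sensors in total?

6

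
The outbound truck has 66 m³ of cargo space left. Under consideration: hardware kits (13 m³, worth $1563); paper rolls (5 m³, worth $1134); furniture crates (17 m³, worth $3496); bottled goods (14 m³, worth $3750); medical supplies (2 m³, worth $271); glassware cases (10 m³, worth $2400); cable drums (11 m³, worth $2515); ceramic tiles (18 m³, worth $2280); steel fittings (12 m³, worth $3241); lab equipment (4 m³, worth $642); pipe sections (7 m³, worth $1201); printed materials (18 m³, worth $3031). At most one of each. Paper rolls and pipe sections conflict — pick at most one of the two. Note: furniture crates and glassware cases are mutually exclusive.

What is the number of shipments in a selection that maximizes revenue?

The maximum revenue within 66 m³ is 15049.
paper rolls + furniture crates + bottled goods + medical supplies + cable drums + steel fittings + lab equipment hits 15049 at 65 m³.
All optima have 7 shipments.

7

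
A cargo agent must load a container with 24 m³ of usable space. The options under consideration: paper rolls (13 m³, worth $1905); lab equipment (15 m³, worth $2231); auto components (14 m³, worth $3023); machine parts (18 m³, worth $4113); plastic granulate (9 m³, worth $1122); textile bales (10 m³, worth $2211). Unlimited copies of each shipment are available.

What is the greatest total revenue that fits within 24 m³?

5234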